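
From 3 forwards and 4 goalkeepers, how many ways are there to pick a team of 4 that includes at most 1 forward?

Split by how many forwards are chosen (0 through 1).
Sum: C(3,0)·C(4,4) + C(3,1)·C(4,3) = 1 + 12 = 13.

13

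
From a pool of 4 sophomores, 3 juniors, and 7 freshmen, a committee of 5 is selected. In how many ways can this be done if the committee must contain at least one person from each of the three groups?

With no constraint there are C(14,5) = 2002 possible selections.
Selections missing a whole group: no sophomores → C(10,5) = 252; no juniors → C(11,5) = 462; no freshmen → C(7,5) = 21.
Add back selections omitting two groups (i.e. drawn from a single group): C(4,5) + C(3,5) + C(7,5) = 21.
By inclusion–exclusion: 2002 − 735 + 21 = 1288.

1288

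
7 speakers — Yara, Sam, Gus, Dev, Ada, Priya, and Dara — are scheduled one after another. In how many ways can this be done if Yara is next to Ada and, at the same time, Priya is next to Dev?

Treat {Yara,Ada} as one block (2 orders) and {Priya,Dev} as another (2 orders).
That leaves 5 units to arrange: 2 × 2 × 5! = 4 × 120 = 480.

480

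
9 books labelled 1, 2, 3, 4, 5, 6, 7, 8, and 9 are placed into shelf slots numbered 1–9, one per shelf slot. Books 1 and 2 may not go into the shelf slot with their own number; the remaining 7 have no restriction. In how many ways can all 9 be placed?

287280

Let Aᵢ (for i ∈ {1, 2}) be the placements that put book i in its forbidden shelf slot. Any j of these fix j positions, leaving (9−j)! ways to fill the rest, and there are C(2,j) ways to pick which j.
By inclusion–exclusion, the number of valid placements is Σ_{j=0}^{2} (−1)^j C(2,j)·(9−j)!.
Computing: 362880 − 80640 + 5040 = 287280.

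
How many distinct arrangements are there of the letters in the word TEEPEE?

TEEPEE has 6 letters with E appearing 4 times.
Dividing 6! = 720 by 4! = 24 for the repeated letters gives 30.

30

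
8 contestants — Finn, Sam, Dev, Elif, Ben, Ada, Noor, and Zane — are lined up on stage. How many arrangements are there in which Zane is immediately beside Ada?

10080

Place the 6 others and the Zane-Ada pair as 7 objects in a line; the pair has 2 internal arrangements.
So the count is 2·(7)! = 10080.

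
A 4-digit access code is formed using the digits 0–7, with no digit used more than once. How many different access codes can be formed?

1680

This is a permutation of 4 out of 8: P(8,4) = 8!/4!.
8 × 7 × 6 × 5 = 1680.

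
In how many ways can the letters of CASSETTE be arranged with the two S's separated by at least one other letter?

There are 8!/(2!·2!·2!) = 5040 arrangements of CASSETTE in total.
If the two S's are adjacent, glue them into one block, leaving 7 items to arrange: (7)!/(2!·2!) = 1260 ways.
Hence 5040 − 1260 = 3780.

3780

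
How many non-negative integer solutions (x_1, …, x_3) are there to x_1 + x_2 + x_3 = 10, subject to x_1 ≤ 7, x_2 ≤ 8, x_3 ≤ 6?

By stars and bars, unrestricted non-negative solutions to x_1+…+x_3 = 10 number C(10+2,2) = 66.
Subtract solutions that violate a single cap (substitute x_i' = x_i − (cap_i+1)): x_1 ≥ 8 gives C(4,2) = 6; x_2 ≥ 9 gives C(3,2) = 3; x_3 ≥ 7 gives C(5,2) = 10. Together 19.
No two caps can be exceeded simultaneously, so the pair terms are all 0.
By inclusion–exclusion the count is 66 − 19 + 0 = 47.

47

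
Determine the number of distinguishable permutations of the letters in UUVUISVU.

Letter multiplicities in UUVUISVU: I×1, S×1, U×4, V×2.
The number of distinct arrangements is 8!/(4!·2!) = 40320/48 = 840.

840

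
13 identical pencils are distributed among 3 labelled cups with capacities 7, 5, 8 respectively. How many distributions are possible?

By stars and bars, unrestricted non-negative solutions to x_1+…+x_3 = 13 number C(13+2,2) = 105.
Subtract solutions that violate a single cap (substitute x_i' = x_i − (cap_i+1)): x_1 ≥ 8 gives C(7,2) = 21; x_2 ≥ 6 gives C(9,2) = 36; x_3 ≥ 9 gives C(6,2) = 15. Together 72.
No two caps can be exceeded simultaneously, so the pair terms are all 0.
By inclusion–exclusion the count is 105 − 72 + 0 = 33.

33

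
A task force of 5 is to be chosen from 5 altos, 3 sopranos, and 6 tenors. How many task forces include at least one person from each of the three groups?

Total 5-person selections from all 14: C(14,5) = 2002.
Subtract selections that omit an entire group: no altos → C(9,5) = 126; no sopranos → C(11,5) = 462; no tenors → C(8,5) = 56.
Add back selections omitting two groups (i.e. drawn from a single group): C(5,5) + C(3,5) + C(6,5) = 7.
By inclusion–exclusion: 2002 − 644 + 7 = 1365.

1365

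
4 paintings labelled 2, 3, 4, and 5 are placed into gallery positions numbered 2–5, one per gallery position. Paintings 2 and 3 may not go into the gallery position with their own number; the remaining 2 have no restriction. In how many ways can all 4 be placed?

14

Let Aᵢ (for i ∈ {2, 3}) be the placements that put painting i in its forbidden gallery position. Any j of these fix j positions, leaving (4−j)! ways to fill the rest, and there are C(2,j) ways to pick which j.
By inclusion–exclusion, the number of valid placements is Σ_{j=0}^{2} (−1)^j C(2,j)·(4−j)!.
Computing: 24 − 12 + 2 = 14.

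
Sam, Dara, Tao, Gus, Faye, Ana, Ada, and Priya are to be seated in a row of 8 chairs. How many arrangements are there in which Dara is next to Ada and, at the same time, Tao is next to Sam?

Treat {Dara,Ada} as one block (2 orders) and {Tao,Sam} as another (2 orders).
That leaves 6 units to arrange: 2 × 2 × 6! = 4 × 720 = 2880.

2880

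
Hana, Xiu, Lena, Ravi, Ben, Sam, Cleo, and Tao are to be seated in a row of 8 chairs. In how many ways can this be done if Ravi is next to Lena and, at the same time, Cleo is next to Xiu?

2880

Treat {Ravi,Lena} as one block (2 orders) and {Cleo,Xiu} as another (2 orders).
That leaves 6 units to arrange: 2 × 2 × 6! = 4 × 720 = 2880.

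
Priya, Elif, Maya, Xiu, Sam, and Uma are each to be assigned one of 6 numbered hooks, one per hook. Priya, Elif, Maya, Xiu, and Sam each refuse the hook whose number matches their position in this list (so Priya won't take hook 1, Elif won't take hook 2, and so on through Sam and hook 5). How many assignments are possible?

Let Aᵢ (for 1 ≤ i ≤ 5) be the placements that put person i in their forbidden hook. Any j of these fix j positions, leaving (6−j)! ways to fill the rest, and there are C(5,j) ways to pick which j.
By inclusion–exclusion, the number of valid placements is Σ_{j=0}^{5} (−1)^j C(5,j)·(6−j)!.
Computing: 720 − 600 + 240 − 60 + 10 − 1 = 309.

309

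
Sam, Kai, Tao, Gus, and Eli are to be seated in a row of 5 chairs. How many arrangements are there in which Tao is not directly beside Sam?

72

There are 5! = 120 arrangements in all. If Tao and Sam are adjacent, merging them into one block gives 2·(4)! = 48 arrangements.
So 120 − 48 = 72 arrangements keep them apart.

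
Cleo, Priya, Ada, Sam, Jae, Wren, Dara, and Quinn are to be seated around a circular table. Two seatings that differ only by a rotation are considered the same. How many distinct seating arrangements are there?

Fix one person's seat to break rotational symmetry; the remaining 7 people can be arranged in (7)! = 5040 ways.

5040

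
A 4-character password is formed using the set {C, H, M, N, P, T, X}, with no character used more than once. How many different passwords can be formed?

840

Choose and order 4 of the 7 symbols: the first character has 7 options, the next 6, then 5, 4.
7 × 6 × 5 × 4 = 840.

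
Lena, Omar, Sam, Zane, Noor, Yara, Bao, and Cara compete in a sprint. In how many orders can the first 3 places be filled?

336

This is an ordered selection of 3 from 8: P(8,3).
That gives 8 × 7 × 6 = 336.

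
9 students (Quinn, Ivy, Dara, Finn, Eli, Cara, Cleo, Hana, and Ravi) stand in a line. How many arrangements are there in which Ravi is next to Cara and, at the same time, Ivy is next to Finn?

20160

Treat {Ravi,Cara} as one block (2 orders) and {Ivy,Finn} as another (2 orders).
That leaves 7 units to arrange: 2 × 2 × 7! = 4 × 5040 = 20160.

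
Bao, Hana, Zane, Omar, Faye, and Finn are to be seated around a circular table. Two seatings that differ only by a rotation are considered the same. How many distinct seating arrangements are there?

Fix one person's seat to break rotational symmetry; the remaining 5 people can be arranged in (5)! = 120 ways.

120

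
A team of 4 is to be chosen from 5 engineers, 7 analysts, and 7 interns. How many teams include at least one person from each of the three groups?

Total 4-person selections from all 19: C(19,4) = 3876.
Subtract selections that omit an entire group: no engineers → C(14,4) = 1001; no analysts → C(12,4) = 495; no interns → C(12,4) = 495.
Add back selections omitting two groups (i.e. drawn from a single group): C(5,4) + C(7,4) + C(7,4) = 75.
By inclusion–exclusion: 3876 − 1991 + 75 = 1960.

1960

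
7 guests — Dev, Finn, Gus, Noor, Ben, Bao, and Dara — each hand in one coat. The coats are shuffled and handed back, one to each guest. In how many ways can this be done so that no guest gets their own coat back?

1854

Count assignments avoiding every fixed point. For any j of the 7 guests fixed to their own coat, the other 7−j can be arranged in (7−j)! ways.
By inclusion–exclusion this is Σ_{j=0}^{7} (−1)^j C(7,j)·(7−j)!.
Computing: 5040 − 5040 + 2520 − 840 + 210 − 42 + 7 − 1 = 1854.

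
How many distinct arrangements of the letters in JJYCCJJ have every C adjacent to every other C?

Treat the 2 copies of C as a single block. The multiset to arrange is then {CC, J, J, J, J, Y}, 6 items in all.
That gives (6)!/(4!) = 30 arrangements.

30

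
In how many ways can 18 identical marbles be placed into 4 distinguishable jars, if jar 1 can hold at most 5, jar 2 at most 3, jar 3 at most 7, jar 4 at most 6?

By stars and bars, unrestricted non-negative solutions to x_1+…+x_4 = 18 number C(18+3,3) = 1330.
Subtract solutions that violate a single cap (substitute x_i' = x_i − (cap_i+1)): x_1 ≥ 6 gives C(15,3) = 455; x_2 ≥ 4 gives C(17,3) = 680; x_3 ≥ 8 gives C(13,3) = 286; x_4 ≥ 7 gives C(14,3) = 364. Together 1785.
Add back pairs where two caps are both exceeded: 165 + 35 + 56 + 84 + 120 + 20 = 480.
Subtract triples: 1 + 4 + 0 + 0 = 5.
By inclusion–exclusion the count is 1330 − 1785 + 480 − 5 = 20.

20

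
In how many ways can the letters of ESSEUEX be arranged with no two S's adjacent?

There are 7!/(3!·2!) = 420 arrangements of ESSEUEX in total.
Arrangements with the S's together: treat SS as one letter, giving (6)!/(3!) = 120.
Hence 420 − 120 = 300.

300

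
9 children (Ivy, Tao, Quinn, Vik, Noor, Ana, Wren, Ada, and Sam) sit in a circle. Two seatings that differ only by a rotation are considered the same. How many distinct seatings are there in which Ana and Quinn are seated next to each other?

Glue Ana and Quinn into a block (2 internal orders). Seating 8 units around a circle gives (7)! arrangements.
So 2 × (7)! = 2 × 5040 = 10080.

10080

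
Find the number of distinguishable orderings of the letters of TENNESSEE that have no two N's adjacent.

2940

There are 9!/(4!·2!·2!) = 3780 arrangements of TENNESSEE in total.
If the two N's are adjacent, glue them into one block, leaving 8 items to arrange: (8)!/(4!·2!) = 840 ways.
Hence 3780 − 840 = 2940.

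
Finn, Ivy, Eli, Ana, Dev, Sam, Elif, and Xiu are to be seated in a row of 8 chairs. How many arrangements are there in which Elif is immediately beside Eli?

10080

Glue Elif and Eli into one block (2 internal orders), leaving 7 units to arrange in a row.
That gives 2 × 7! = 2 × 5040 = 10080.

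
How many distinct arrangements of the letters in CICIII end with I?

10

Fix I in the last position and arrange the remaining 5 letters.
Those 5 letters have C appearing twice and I appearing 3 times, giving (5)!/(3!·2!) = 10.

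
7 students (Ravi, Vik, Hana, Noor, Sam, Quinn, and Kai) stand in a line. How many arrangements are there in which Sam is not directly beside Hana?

3600

There are 7! = 5040 arrangements in all. If Sam and Hana are adjacent, merging them into one block gives 2·(6)! = 1440 arrangements.
Complementary counting: 5040 − 1440 = 3600.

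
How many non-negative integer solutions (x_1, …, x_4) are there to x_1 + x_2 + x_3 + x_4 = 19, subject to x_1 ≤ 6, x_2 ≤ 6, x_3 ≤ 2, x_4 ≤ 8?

19

By stars and bars, unrestricted non-negative solutions to x_1+…+x_4 = 19 number C(19+3,3) = 1540.
Subtract solutions that violate a single cap (substitute x_i' = x_i − (cap_i+1)): x_1 ≥ 7 gives C(15,3) = 455; x_2 ≥ 7 gives C(15,3) = 455; x_3 ≥ 3 gives C(19,3) = 969; x_4 ≥ 9 gives C(13,3) = 286. Together 2165.
Add back pairs where two caps are both exceeded: 56 + 220 + 20 + 220 + 20 + 120 = 656.
Subtract triples: 10 + 0 + 1 + 1 = 12.
By inclusion–exclusion the count is 1540 − 2165 + 656 − 12 = 19.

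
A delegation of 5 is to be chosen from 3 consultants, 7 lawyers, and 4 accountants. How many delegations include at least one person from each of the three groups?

1288

With no constraint there are C(14,5) = 2002 possible selections.
Selections missing a whole group: no consultants → C(11,5) = 462; no lawyers → C(7,5) = 21; no accountants → C(10,5) = 252.
Add back selections omitting two groups (i.e. drawn from a single group): C(3,5) + C(7,5) + C(4,5) = 21.
By inclusion–exclusion: 2002 − 735 + 21 = 1288.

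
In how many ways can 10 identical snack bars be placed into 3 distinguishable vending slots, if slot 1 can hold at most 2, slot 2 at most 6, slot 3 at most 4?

6

By stars and bars, unrestricted non-negative solutions to x_1+…+x_3 = 10 number C(10+2,2) = 66.
Subtract solutions that violate a single cap (substitute x_i' = x_i − (cap_i+1)): x_1 ≥ 3 gives C(9,2) = 36; x_2 ≥ 7 gives C(5,2) = 10; x_3 ≥ 5 gives C(7,2) = 21. Together 67.
Add back pairs where two caps are both exceeded: 1 + 6 + 0 = 7.
By inclusion–exclusion the count is 66 − 67 + 7 = 6.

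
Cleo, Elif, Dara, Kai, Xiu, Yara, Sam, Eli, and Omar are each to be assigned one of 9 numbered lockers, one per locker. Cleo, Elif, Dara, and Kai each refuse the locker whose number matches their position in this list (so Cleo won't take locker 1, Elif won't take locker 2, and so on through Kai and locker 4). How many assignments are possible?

229080

Let Aᵢ (for 1 ≤ i ≤ 4) be the placements that put person i in their forbidden locker. Any j of these fix j positions, leaving (9−j)! ways to fill the rest, and there are C(4,j) ways to pick which j.
By inclusion–exclusion, the number of valid placements is Σ_{j=0}^{4} (−1)^j C(4,j)·(9−j)!.
Computing: 362880 − 161280 + 30240 − 2880 + 120 = 229080.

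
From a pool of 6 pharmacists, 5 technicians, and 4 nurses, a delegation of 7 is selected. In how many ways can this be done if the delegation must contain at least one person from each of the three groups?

Unrestricted: C(15,7) = 6435 ways to pick any 7 of the 15.
Selections missing a whole group: no pharmacists → C(9,7) = 36; no technicians → C(10,7) = 120; no nurses → C(11,7) = 330.
Add back selections omitting two groups (i.e. drawn from a single group): C(6,7) + C(5,7) + C(4,7) = 0.
By inclusion–exclusion: 6435 − 486 + 0 = 5949.

5949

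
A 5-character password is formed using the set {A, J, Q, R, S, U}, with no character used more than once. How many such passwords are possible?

This is a permutation of 5 out of 6: P(6,5) = 6!/1!.
6 × 5 × 4 × 3 × 2 = 720.

720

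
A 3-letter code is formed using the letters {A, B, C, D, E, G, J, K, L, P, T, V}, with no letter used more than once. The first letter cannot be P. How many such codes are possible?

1210

The first letter has 12−1 = 11 choices (anything except P).
The remaining 2 letters are filled from the other 11 symbols without repetition: 11 × 10 = 110.
Total: 11 × 110 = 1210.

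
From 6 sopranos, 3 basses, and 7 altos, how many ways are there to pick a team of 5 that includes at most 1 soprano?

Split by how many sopranos are chosen (0 through 1).
Sum: C(6,0)·C(10,5) + C(6,1)·C(10,4) = 252 + 1260 = 1512.

1512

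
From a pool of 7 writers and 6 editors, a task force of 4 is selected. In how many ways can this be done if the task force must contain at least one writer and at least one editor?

665

Unrestricted: C(13,4) = 715 ways to pick any 4 of the 13.
Subtract selections that omit an entire group: no writers → C(6,4) = 15; no editors → C(7,4) = 35.
Both groups omitted at once is impossible, so 715 − 50 = 665.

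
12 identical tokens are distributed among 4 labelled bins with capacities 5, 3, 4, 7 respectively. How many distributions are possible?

86

Ignoring the caps, the number of non-negative solutions to x_1+…+x_4 = 12 is C(15,3) = 455.
Subtract solutions that violate a single cap (substitute x_i' = x_i − (cap_i+1)): x_1 ≥ 6 gives C(9,3) = 84; x_2 ≥ 4 gives C(11,3) = 165; x_3 ≥ 5 gives C(10,3) = 120; x_4 ≥ 8 gives C(7,3) = 35. Together 404.
Add back pairs where two caps are both exceeded: 10 + 4 + 0 + 20 + 1 + 0 = 35.
By inclusion–exclusion the count is 455 − 404 + 35 = 86.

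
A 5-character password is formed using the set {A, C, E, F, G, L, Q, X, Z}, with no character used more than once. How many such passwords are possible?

This is a permutation of 5 out of 9: P(9,5) = 9!/4!.
9 × 8 × 7 × 6 × 5 = 15120.

15120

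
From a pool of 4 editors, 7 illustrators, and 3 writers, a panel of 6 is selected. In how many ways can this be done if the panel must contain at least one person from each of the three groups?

Total 6-person selections from all 14: C(14,6) = 3003.
Subtract selections that omit an entire group: no editors → C(10,6) = 210; no illustrators → C(7,6) = 7; no writers → C(11,6) = 462.
Add back selections omitting two groups (i.e. drawn from a single group): C(4,6) + C(7,6) + C(3,6) = 7.
By inclusion–exclusion: 3003 − 679 + 7 = 2331.

2331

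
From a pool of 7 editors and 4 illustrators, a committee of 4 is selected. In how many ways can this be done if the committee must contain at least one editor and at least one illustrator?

With no constraint there are C(11,4) = 330 possible selections.
Selections missing a whole group: no editors → C(4,4) = 1; no illustrators → C(7,4) = 35.
Both groups omitted at once is impossible, so 330 − 36 = 294.

294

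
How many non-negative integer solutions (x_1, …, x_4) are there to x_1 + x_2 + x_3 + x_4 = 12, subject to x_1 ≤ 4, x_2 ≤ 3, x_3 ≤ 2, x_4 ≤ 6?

19

Without the upper bounds there are C(15,3) = 455 ways to split 12 among 4 variables.
Subtract solutions that violate a single cap (substitute x_i' = x_i − (cap_i+1)): x_1 ≥ 5 gives C(10,3) = 120; x_2 ≥ 4 gives C(11,3) = 165; x_3 ≥ 3 gives C(12,3) = 220; x_4 ≥ 7 gives C(8,3) = 56. Together 561.
Add back pairs where two caps are both exceeded: 20 + 35 + 1 + 56 + 4 + 10 = 126.
Subtract triples: 1 + 0 + 0 + 0 = 1.
By inclusion–exclusion the count is 455 − 561 + 126 − 1 = 19.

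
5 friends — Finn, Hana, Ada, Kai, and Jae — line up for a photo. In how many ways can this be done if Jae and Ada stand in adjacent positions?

Glue Jae and Ada into one block (2 internal orders), leaving 4 units to arrange in a row.
So the count is 2·(4)! = 48.

48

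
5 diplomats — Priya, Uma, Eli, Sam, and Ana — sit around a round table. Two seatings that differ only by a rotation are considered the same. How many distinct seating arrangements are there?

Seat Priya anywhere (absorbing the rotational symmetry), then permute the other 4: (4)! = 24.

24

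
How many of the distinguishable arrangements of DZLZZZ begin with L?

Fix L in the first position and arrange the remaining 5 letters.
Those 5 letters have Z appearing 4 times, giving (5)!/(4!) = 5.

5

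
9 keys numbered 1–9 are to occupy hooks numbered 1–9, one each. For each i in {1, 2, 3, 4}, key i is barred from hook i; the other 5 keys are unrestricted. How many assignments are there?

229080

Let Aᵢ (for 1 ≤ i ≤ 4) be the placements that put key i in its forbidden hook. Any j of these fix j positions, leaving (9−j)! ways to fill the rest, and there are C(4,j) ways to pick which j.
By inclusion–exclusion, the number of valid placements is Σ_{j=0}^{4} (−1)^j C(4,j)·(9−j)!.
Computing: 362880 − 161280 + 30240 − 2880 + 120 = 229080.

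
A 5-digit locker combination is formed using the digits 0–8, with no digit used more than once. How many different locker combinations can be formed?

15120

This is a permutation of 5 out of 9: P(9,5) = 9!/4!.
9 × 8 × 7 × 6 × 5 = 15120.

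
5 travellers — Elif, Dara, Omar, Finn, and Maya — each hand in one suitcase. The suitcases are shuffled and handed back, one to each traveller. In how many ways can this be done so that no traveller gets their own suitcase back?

44

Count assignments avoiding every fixed point. For any j of the 5 travellers fixed to their own suitcase, the other 5−j can be arranged in (5−j)! ways.
By inclusion–exclusion this is Σ_{j=0}^{5} (−1)^j C(5,j)·(5−j)!.
Computing: 120 − 120 + 60 − 20 + 5 − 1 = 44.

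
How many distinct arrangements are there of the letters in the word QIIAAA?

The 6 letters of QIIAAA have repeats: A appearing 3 times and I appearing twice.
Dividing 6! = 720 by 3!·2! = 12 for the repeated letters gives 60.

60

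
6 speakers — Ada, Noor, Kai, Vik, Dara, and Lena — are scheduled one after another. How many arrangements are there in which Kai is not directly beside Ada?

480

Of the 6! = 720 arrangements, those with Kai and Ada adjacent number 2 × 5! = 240 (treat the pair as a block with 2 internal orders).
So 720 − 240 = 480 arrangements keep them apart.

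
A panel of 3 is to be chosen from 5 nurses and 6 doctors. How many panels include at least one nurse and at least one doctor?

With no constraint there are C(11,3) = 165 possible selections.
Subtract selections that omit an entire group: no nurses → C(6,3) = 20; no doctors → C(5,3) = 10.
Both groups omitted at once is impossible, so 165 − 30 = 135.

135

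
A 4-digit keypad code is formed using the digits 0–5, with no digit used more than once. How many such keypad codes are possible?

This is a permutation of 4 out of 6: P(6,4) = 6!/2!.
6 × 5 × 4 × 3 = 360.

360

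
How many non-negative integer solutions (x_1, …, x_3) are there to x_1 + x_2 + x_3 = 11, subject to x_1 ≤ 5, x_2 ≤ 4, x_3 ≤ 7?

By stars and bars, unrestricted non-negative solutions to x_1+…+x_3 = 11 number C(11+2,2) = 78.
Subtract solutions that violate a single cap (substitute x_i' = x_i − (cap_i+1)): x_1 ≥ 6 gives C(7,2) = 21; x_2 ≥ 5 gives C(8,2) = 28; x_3 ≥ 8 gives C(5,2) = 10. Together 59.
Add back pairs where two caps are both exceeded: 1 + 0 + 0 = 1.
By inclusion–exclusion the count is 78 − 59 + 1 = 20.

20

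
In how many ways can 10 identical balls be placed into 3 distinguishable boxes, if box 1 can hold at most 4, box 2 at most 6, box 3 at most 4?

15

Without the upper bounds there are C(12,2) = 66 ways to split 10 among 3 boxes.
Subtract solutions that violate a single cap (substitute x_i' = x_i − (cap_i+1)): x_1 ≥ 5 gives C(7,2) = 21; x_2 ≥ 7 gives C(5,2) = 10; x_3 ≥ 5 gives C(7,2) = 21. Together 52.
Add back pairs where two caps are both exceeded: 0 + 1 + 0 = 1.
By inclusion–exclusion the count is 66 − 52 + 1 = 15.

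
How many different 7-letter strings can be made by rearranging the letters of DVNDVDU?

420

The 7 letters of DVNDVDU have repeats: D appearing 3 times and V appearing twice.
Dividing 7! = 5040 by 3!·2! = 12 for the repeated letters gives 420.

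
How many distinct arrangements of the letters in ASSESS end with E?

5

Fix E in the last position and arrange the remaining 5 letters.
Those 5 letters have S appearing 4 times, giving (5)!/(4!) = 5.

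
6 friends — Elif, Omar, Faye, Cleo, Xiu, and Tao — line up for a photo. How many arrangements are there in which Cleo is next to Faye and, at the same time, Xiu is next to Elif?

96

Treat {Cleo,Faye} as one block (2 orders) and {Xiu,Elif} as another (2 orders).
That leaves 4 units to arrange: 2 × 2 × 4! = 4 × 24 = 96.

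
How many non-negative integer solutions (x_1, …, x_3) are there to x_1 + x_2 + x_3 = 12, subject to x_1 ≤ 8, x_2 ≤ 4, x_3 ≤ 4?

By stars and bars, unrestricted non-negative solutions to x_1+…+x_3 = 12 number C(12+2,2) = 91.
Subtract solutions that violate a single cap (substitute x_i' = x_i − (cap_i+1)): x_1 ≥ 9 gives C(5,2) = 10; x_2 ≥ 5 gives C(9,2) = 36; x_3 ≥ 5 gives C(9,2) = 36. Together 82.
Add back pairs where two caps are both exceeded: 0 + 0 + 6 = 6.
By inclusion–exclusion the count is 91 − 82 + 6 = 15.

15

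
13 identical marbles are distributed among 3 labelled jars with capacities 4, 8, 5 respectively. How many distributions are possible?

15

Ignoring the caps, the number of non-negative solutions to x_1+…+x_3 = 13 is C(15,2) = 105.
Subtract solutions that violate a single cap (substitute x_i' = x_i − (cap_i+1)): x_1 ≥ 5 gives C(10,2) = 45; x_2 ≥ 9 gives C(6,2) = 15; x_3 ≥ 6 gives C(9,2) = 36. Together 96.
Add back pairs where two caps are both exceeded: 0 + 6 + 0 = 6.
By inclusion–exclusion the count is 105 − 96 + 6 = 15.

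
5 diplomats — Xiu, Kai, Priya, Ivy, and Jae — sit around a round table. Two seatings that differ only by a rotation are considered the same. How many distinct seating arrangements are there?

Around a circle, 5 distinct people have 5!/5 = (4)! = 24 rotationally distinct seatings.

24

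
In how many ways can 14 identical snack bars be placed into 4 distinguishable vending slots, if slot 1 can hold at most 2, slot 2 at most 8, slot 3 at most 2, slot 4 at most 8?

By stars and bars, unrestricted non-negative solutions to x_1+…+x_4 = 14 number C(14+3,3) = 680.
Subtract solutions that violate a single cap (substitute x_i' = x_i − (cap_i+1)): x_1 ≥ 3 gives C(14,3) = 364; x_2 ≥ 9 gives C(8,3) = 56; x_3 ≥ 3 gives C(14,3) = 364; x_4 ≥ 9 gives C(8,3) = 56. Together 840.
Add back pairs where two caps are both exceeded: 10 + 165 + 10 + 10 + 0 + 10 = 205.
By inclusion–exclusion the count is 680 − 840 + 205 = 45.

45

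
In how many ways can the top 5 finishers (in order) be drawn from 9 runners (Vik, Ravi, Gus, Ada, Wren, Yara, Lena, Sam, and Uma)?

There are 9 choices for 1st place, 8 for 2nd, and so on down to 5 for position 5.
That gives 9 × 8 × 7 × 6 × 5 = 15120.

15120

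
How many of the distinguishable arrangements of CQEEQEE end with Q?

With the last slot taken by Q, it remains to arrange the other 6 letters (CEEQEE).
Those 6 letters have E appearing 4 times, giving (6)!/(4!) = 30.

30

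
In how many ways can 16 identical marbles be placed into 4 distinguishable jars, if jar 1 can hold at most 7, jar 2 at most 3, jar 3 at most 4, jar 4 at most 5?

Ignoring the caps, the number of non-negative solutions to x_1+…+x_4 = 16 is C(19,3) = 969.
Subtract solutions that violate a single cap (substitute x_i' = x_i − (cap_i+1)): x_1 ≥ 8 gives C(11,3) = 165; x_2 ≥ 4 gives C(15,3) = 455; x_3 ≥ 5 gives C(14,3) = 364; x_4 ≥ 6 gives C(13,3) = 286. Together 1270.
Add back pairs where two caps are both exceeded: 35 + 20 + 10 + 120 + 84 + 56 = 325.
Subtract triples: 0 + 0 + 0 + 4 = 4.
By inclusion–exclusion the count is 969 − 1270 + 325 − 4 = 20.

20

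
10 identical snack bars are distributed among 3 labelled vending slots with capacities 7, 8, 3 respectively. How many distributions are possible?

29

Ignoring the caps, the number of non-negative solutions to x_1+…+x_3 = 10 is C(12,2) = 66.
Subtract solutions that violate a single cap (substitute x_i' = x_i − (cap_i+1)): x_1 ≥ 8 gives C(4,2) = 6; x_2 ≥ 9 gives C(3,2) = 3; x_3 ≥ 4 gives C(8,2) = 28. Together 37.
No two caps can be exceeded simultaneously, so the pair terms are all 0.
By inclusion–exclusion the count is 66 − 37 + 0 = 29.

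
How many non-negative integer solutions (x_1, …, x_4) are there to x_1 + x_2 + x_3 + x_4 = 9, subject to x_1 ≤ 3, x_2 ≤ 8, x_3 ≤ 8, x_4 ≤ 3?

Ignoring the caps, the number of non-negative solutions to x_1+…+x_4 = 9 is C(12,3) = 220.
Subtract solutions that violate a single cap (substitute x_i' = x_i − (cap_i+1)): x_1 ≥ 4 gives C(8,3) = 56; x_2 ≥ 9 gives C(3,3) = 1; x_3 ≥ 9 gives C(3,3) = 1; x_4 ≥ 4 gives C(8,3) = 56. Together 114.
Add back pairs where two caps are both exceeded: 0 + 0 + 4 + 0 + 0 + 0 = 4.
By inclusion–exclusion the count is 220 − 114 + 4 = 110.

110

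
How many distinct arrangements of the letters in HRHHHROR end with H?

140

Fix H in the last position and arrange the remaining 7 letters.
Those 7 letters have H appearing 3 times and R appearing 3 times, giving (7)!/(3!·3!) = 140.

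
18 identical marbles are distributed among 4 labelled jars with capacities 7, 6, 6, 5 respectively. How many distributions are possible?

By stars and bars, unrestricted non-negative solutions to x_1+…+x_4 = 18 number C(18+3,3) = 1330.
Subtract solutions that violate a single cap (substitute x_i' = x_i − (cap_i+1)): x_1 ≥ 8 gives C(13,3) = 286; x_2 ≥ 7 gives C(14,3) = 364; x_3 ≥ 7 gives C(14,3) = 364; x_4 ≥ 6 gives C(15,3) = 455. Together 1469.
Add back pairs where two caps are both exceeded: 20 + 20 + 35 + 35 + 56 + 56 = 222.
By inclusion–exclusion the count is 1330 − 1469 + 222 = 83.

83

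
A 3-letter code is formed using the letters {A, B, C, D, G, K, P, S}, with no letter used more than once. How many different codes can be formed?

336

This is a permutation of 3 out of 8: P(8,3) = 8!/5!.
That product is 8 × 7 × 6 = 336.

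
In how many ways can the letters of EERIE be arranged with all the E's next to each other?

6

Treat the 3 copies of E as a single block. The multiset to arrange is then {EEE, I, R}, 3 items in all.
All 3 items are distinct, so there are (3)! = 6 arrangements.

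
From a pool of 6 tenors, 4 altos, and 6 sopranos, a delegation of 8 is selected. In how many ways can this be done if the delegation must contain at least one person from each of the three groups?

With no constraint there are C(16,8) = 12870 possible selections.
Selections missing a whole group: no tenors → C(10,8) = 45; no altos → C(12,8) = 495; no sopranos → C(10,8) = 45.
Add back selections omitting two groups (i.e. drawn from a single group): C(6,8) + C(4,8) + C(6,8) = 0.
By inclusion–exclusion: 12870 − 585 + 0 = 12285.

12285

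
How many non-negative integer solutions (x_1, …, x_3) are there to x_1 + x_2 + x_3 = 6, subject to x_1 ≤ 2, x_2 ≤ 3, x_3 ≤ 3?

Without the upper bounds there are C(8,2) = 28 ways to split 6 among 3 variables.
Subtract solutions that violate a single cap (substitute x_i' = x_i − (cap_i+1)): x_1 ≥ 3 gives C(5,2) = 10; x_2 ≥ 4 gives C(4,2) = 6; x_3 ≥ 4 gives C(4,2) = 6. Together 22.
No two caps can be exceeded simultaneously, so the pair terms are all 0.
By inclusion–exclusion the count is 28 − 22 + 0 = 6.

6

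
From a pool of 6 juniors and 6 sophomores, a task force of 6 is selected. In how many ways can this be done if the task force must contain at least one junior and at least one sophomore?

922

Unrestricted: C(12,6) = 924 ways to pick any 6 of the 12.
Subtract selections that omit an entire group: no juniors → C(6,6) = 1; no sophomores → C(6,6) = 1.
Both groups omitted at once is impossible, so 924 − 2 = 922.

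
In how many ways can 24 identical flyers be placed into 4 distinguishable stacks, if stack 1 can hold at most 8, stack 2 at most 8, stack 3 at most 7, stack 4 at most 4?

By stars and bars, unrestricted non-negative solutions to x_1+…+x_4 = 24 number C(24+3,3) = 2925.
Subtract solutions that violate a single cap (substitute x_i' = x_i − (cap_i+1)): x_1 ≥ 9 gives C(18,3) = 816; x_2 ≥ 9 gives C(18,3) = 816; x_3 ≥ 8 gives C(19,3) = 969; x_4 ≥ 5 gives C(22,3) = 1540. Together 4141.
Add back pairs where two caps are both exceeded: 84 + 120 + 286 + 120 + 286 + 364 = 1260.
Subtract triples: 0 + 4 + 10 + 10 = 24.
By inclusion–exclusion the count is 2925 − 4141 + 1260 − 24 = 20.

20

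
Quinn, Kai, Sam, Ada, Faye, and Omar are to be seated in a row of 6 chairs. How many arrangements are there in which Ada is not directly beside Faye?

480

There are 6! = 720 arrangements in all. If Ada and Faye are adjacent, merging them into one block gives 2·(5)! = 240 arrangements.
Complementary counting: 720 − 240 = 480.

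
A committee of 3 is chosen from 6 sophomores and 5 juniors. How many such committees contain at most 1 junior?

Split by how many juniors are chosen (0 through 1).
Sum: C(5,0)·C(6,3) + C(5,1)·C(6,2) = 20 + 75 = 95.

95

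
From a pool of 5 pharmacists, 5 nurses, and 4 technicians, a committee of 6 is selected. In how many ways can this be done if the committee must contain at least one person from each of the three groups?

Total 6-person selections from all 14: C(14,6) = 3003.
Selections missing a whole group: no pharmacists → C(9,6) = 84; no nurses → C(9,6) = 84; no technicians → C(10,6) = 210.
Add back selections omitting two groups (i.e. drawn from a single group): C(5,6) + C(5,6) + C(4,6) = 0.
By inclusion–exclusion: 3003 − 378 + 0 = 2625.

2625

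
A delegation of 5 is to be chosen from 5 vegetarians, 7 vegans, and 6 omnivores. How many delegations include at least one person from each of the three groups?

6055

Unrestricted: C(18,5) = 8568 ways to pick any 5 of the 18.
Subtract selections that omit an entire group: no vegetarians → C(13,5) = 1287; no vegans → C(11,5) = 462; no omnivores → C(12,5) = 792.
Add back selections omitting two groups (i.e. drawn from a single group): C(5,5) + C(7,5) + C(6,5) = 28.
By inclusion–exclusion: 8568 − 2541 + 28 = 6055.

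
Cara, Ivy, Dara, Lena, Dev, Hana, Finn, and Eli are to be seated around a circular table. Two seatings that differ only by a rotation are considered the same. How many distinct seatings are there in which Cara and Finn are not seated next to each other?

3600

Without the restriction there are (7)! = 5040 seatings.
Seatings with Cara beside Finn: treat them as a block with 2 internal orders, giving 2 × (6)! = 1440.
Subtracting, 5040 − 1440 = 3600.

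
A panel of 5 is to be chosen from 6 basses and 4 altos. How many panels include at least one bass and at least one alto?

246

Unrestricted: C(10,5) = 252 ways to pick any 5 of the 10.
Selections missing a whole group: no basses → C(4,5) = 0; no altos → C(6,5) = 6.
Both groups omitted at once is impossible, so 252 − 6 = 246.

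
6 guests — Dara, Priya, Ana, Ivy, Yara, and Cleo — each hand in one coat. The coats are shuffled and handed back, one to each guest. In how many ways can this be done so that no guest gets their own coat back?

265

This is the derangement count D_6: permutations of 6 items with no fixed point.
By inclusion–exclusion this is Σ_{j=0}^{6} (−1)^j C(6,j)·(6−j)!.
Computing: 720 − 720 + 360 − 120 + 30 − 6 + 1 = 265.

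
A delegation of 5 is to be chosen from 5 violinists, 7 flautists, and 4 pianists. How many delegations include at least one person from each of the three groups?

3010

With no constraint there are C(16,5) = 4368 possible selections.
Subtract selections that omit an entire group: no violinists → C(11,5) = 462; no flautists → C(9,5) = 126; no pianists → C(12,5) = 792.
Add back selections omitting two groups (i.e. drawn from a single group): C(5,5) + C(7,5) + C(4,5) = 22.
By inclusion–exclusion: 4368 − 1380 + 22 = 3010.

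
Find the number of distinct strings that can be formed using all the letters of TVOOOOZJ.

1680

The 8 letters of TVOOOOZJ have repeats: O appearing 4 times.
Dividing 8! = 40320 by 4! = 24 for the repeated letters gives 1680.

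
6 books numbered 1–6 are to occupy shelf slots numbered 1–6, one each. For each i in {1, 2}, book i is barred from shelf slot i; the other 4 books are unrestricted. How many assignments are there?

504

Let Aᵢ (for i ∈ {1, 2}) be the placements that put book i in its forbidden shelf slot. Any j of these fix j positions, leaving (6−j)! ways to fill the rest, and there are C(2,j) ways to pick which j.
By inclusion–exclusion, the number of valid placements is Σ_{j=0}^{2} (−1)^j C(2,j)·(6−j)!.
Computing: 720 − 240 + 24 = 504.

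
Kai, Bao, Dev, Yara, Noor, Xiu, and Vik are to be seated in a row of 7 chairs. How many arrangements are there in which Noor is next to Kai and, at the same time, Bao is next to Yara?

Treat {Noor,Kai} as one block (2 orders) and {Bao,Yara} as another (2 orders).
That leaves 5 units to arrange: 2 × 2 × 5! = 4 × 120 = 480.

480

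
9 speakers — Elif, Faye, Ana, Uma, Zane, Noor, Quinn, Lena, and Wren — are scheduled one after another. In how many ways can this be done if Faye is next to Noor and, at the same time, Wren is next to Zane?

20160

Treat {Faye,Noor} as one block (2 orders) and {Wren,Zane} as another (2 orders).
That leaves 7 units to arrange: 2 × 2 × 7! = 4 × 5040 = 20160.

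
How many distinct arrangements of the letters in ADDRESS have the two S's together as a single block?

360

Treat the 2 copies of S as a single block. The multiset to arrange is then {SS, A, D, D, E, R}, 6 items in all.
That gives (6)!/(2!) = 360 arrangements.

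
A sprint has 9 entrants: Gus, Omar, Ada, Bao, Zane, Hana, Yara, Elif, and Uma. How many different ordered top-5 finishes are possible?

This is an ordered selection of 5 from 9: P(9,5).
That gives 9 × 8 × 7 × 6 × 5 = 15120.

15120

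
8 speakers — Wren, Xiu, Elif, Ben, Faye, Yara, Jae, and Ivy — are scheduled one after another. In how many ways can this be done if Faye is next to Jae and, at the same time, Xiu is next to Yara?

2880

Treat {Faye,Jae} as one block (2 orders) and {Xiu,Yara} as another (2 orders).
That leaves 6 units to arrange: 2 × 2 × 6! = 4 × 720 = 2880.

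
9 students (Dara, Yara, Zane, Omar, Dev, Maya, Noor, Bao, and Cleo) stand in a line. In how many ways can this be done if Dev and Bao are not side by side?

282240

Of the 9! = 362880 arrangements, those with Dev and Bao adjacent number 2 × 8! = 80640 (treat the pair as a block with 2 internal orders).
So 362880 − 80640 = 282240 arrangements keep them apart.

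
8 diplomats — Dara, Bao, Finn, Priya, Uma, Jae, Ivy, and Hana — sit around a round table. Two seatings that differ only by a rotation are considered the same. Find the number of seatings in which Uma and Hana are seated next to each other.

Glue Uma and Hana into a block (2 internal orders). Seating 7 units around a circle gives (6)! arrangements.
So 2 × (6)! = 2 × 720 = 1440.

1440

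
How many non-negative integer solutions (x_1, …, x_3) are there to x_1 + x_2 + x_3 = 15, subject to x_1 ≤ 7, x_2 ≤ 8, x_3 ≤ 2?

6

Ignoring the caps, the number of non-negative solutions to x_1+…+x_3 = 15 is C(17,2) = 136.
Subtract solutions that violate a single cap (substitute x_i' = x_i − (cap_i+1)): x_1 ≥ 8 gives C(9,2) = 36; x_2 ≥ 9 gives C(8,2) = 28; x_3 ≥ 3 gives C(14,2) = 91. Together 155.
Add back pairs where two caps are both exceeded: 0 + 15 + 10 = 25.
By inclusion–exclusion the count is 136 − 155 + 25 = 6.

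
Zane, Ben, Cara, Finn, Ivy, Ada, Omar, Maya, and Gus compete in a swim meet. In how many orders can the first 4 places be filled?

There are 9 choices for 1st place, 8 for 2nd, and so on down to 6 for position 4.
That gives 9 × 8 × 7 × 6 = 3024.

3024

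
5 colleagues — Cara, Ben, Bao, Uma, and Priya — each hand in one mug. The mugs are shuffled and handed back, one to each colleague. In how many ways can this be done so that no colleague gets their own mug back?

44

Let Aᵢ be the assignments in which colleague i gets their own mug. We want the size of the complement of A₁∪…∪A_5.
By inclusion–exclusion this is Σ_{j=0}^{5} (−1)^j C(5,j)·(5−j)!.
Computing: 120 − 120 + 60 − 20 + 5 − 1 = 44.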